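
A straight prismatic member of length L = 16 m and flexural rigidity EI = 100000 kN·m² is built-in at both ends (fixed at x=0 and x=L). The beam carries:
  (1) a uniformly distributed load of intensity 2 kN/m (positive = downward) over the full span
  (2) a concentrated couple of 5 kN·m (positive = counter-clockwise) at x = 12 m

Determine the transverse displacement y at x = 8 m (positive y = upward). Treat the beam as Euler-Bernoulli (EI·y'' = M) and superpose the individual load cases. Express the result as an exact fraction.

Load 1 — uniform load w=2 kN/m over full span:
  y_1 = -wx²(L-x)²/(24EI) = -2·8²·(16-8)²/(24·100000) = -32/9375 m
Load 2 — applied couple M₀=5 kN·m at a=12 m (b=L-a=4):
  y_2 = (R_Ax³/6 - M_Ax²/2)/EI  [x≤a] with R_A=45/128, M_A=25/16 = ((45/128)·8³/6 - (25/16)·8²/2)/100000 = -1/5000 m
Superposition: y = Σ y_i = -271/75000 m ≈ -0.003613 m

y(8) = -271/75000 m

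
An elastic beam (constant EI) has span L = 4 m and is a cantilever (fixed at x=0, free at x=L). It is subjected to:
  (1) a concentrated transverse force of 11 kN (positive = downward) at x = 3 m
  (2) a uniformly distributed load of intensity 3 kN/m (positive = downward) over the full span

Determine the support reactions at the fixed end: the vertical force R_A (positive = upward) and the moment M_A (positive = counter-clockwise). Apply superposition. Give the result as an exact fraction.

R_A = 23 kN, M_A = 57 kN·m

Load 1 — point force P=11 kN at a=3 m (b=L-a=1):
  R_A = P = 11 kN
  M_A = Pa = 11·3 = 33 kN·m
Load 2 — uniform load w=3 kN/m over full span:
  R_A = wL = 3·4 = 12 kN
  M_A = wL²/2 = 3·4²/2 = 24 kN·m
Superposition: R_A = 23 kN, M_A = 57 kN·m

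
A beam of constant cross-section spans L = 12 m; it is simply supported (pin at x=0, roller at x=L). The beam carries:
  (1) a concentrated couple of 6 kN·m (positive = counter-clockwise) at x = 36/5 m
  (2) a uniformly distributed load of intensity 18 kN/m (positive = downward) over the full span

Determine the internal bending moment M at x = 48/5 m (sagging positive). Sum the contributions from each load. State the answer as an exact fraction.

Load 1 — applied couple M₀=6 kN·m at a=36/5 m (b=L-a=24/5):
  M_1 = M₀x/L - M₀  [x>a] = 6·(48/5)/12 - 6 = -6/5 kN·m
Load 2 — uniform load w=18 kN/m over full span:
  M_2 = wx(L-x)/2 = 18·(48/5)·(12-(48/5))/2 = 5184/25 kN·m
Superposition: M = Σ M_i = 5154/25 kN·m ≈ 206.160000 kN·m

M(48/5) = 5154/25 kN·m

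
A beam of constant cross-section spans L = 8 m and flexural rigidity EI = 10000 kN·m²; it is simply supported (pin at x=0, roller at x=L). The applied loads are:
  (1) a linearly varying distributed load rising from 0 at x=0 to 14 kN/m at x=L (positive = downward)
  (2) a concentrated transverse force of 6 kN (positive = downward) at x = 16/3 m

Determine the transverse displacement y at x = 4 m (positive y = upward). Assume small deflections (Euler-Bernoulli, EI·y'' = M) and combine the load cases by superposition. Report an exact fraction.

Load 1 — triangular load w₀=14 kN/m (0→w₀ over full span):
  y_1 = -w₀x(7L⁴-10L²x²+3x⁴)/(360LEI) = -14·4·(7·8⁴-10·8²·4²+3·4⁴)/(360·8·10000) = -14/375 m
Load 2 — point force P=6 kN at a=16/3 m (b=L-a=8/3):
  y_2 = -Pbx(L²-b²-x²)/(6LEI)  [x≤a] = -6·(8/3)·4·(8²-(8/3)²-4²)/(6·8·10000) = -92/16875 m
Superposition: y = Σ y_i = -722/16875 m ≈ -0.042785 m

y(4) = -722/16875 m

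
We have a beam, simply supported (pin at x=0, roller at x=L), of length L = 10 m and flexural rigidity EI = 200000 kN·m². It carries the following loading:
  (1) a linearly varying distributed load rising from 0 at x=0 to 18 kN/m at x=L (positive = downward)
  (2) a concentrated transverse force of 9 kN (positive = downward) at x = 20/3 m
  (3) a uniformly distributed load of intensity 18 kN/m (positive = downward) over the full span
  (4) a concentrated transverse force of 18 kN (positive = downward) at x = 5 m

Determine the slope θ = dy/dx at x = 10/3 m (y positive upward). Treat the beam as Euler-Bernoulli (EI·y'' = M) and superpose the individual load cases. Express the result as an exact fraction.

Load 1 — triangular load w₀=18 kN/m (0→w₀ over full span):
  θ_1 = -w₀(7L⁴-30L²x²+15x⁴)/(360LEI) = -18·(7·10⁴-30·10²·(10/3)²+15·(10/3)⁴)/(360·10·200000) = -13/13500 rad
Load 2 — point force P=9 kN at a=20/3 m (b=L-a=10/3):
  θ_2 = -Pb(L²-b²-3x²)/(6LEI)  [x≤a] = -9·(10/3)·(10²-(10/3)²-3·(10/3)²)/(6·10·200000) = -1/7200 rad
Load 3 — uniform load w=18 kN/m over full span:
  θ_3 = -w(L³-6Lx²+4x³)/(24EI) = -18·(10³-6·10·(10/3)²+4·(10/3)³)/(24·200000) = -13/7200 rad
Load 4 — point force P=18 kN at a=5 m (b=L-a=5):
  θ_4 = -Pb(L²-b²-3x²)/(6LEI)  [x≤a] = -18·5·(10²-5²-3·(10/3)²)/(6·10·200000) = -1/3200 rad
Superposition: θ = Σ θ_i = -1391/432000 rad ≈ -0.003220 rad

θ(10/3) = -1391/432000 rad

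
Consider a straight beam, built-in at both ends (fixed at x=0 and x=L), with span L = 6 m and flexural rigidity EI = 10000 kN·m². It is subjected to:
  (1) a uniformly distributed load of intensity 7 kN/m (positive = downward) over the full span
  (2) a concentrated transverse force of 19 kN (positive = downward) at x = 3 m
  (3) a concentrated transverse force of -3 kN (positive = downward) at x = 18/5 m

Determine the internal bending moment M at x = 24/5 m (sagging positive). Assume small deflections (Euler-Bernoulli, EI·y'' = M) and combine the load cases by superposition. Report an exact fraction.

M(24/5) = -8577/2500 kN·m

Load 1 — uniform load w=7 kN/m over full span:
  M_1 = wLx/2 - wL²/12 - wx²/2 = 7·6·(24/5)/2 - 7·6²/12 - 7·(24/5)²/2 = -21/25 kN·m
Load 2 — point force P=19 kN at a=3 m (b=L-a=3):
  M_2 = Pa²(a+3b)(L-x)/L³ - Pa²b/L²  [x>a] = 19·3²·(3+3·3)·(6-(24/5))/6³ - 19·3²·3/6² = -57/20 kN·m
Load 3 — point force P=-3 kN at a=18/5 m (b=L-a=12/5):
  M_3 = Pa²(a+3b)(L-x)/L³ - Pa²b/L²  [x>a] = (-3)·(18/5)²·((18/5)+3·(12/5))·(6-(24/5))/6³ - (-3)·(18/5)²·(12/5)/6² = 162/625 kN·m
Superposition: M = Σ M_i = -8577/2500 kN·m ≈ -3.430800 kN·m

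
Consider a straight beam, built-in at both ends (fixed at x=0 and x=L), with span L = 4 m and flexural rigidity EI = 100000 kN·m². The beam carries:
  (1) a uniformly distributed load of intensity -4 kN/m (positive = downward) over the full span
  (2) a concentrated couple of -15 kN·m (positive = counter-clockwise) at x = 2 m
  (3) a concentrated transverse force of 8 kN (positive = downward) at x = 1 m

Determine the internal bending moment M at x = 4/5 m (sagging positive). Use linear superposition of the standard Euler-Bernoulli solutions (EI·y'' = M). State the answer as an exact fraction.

M(4/5) = 109/300 kN·m

Load 1 — uniform load w=-4 kN/m over full span:
  M_1 = wLx/2 - wL²/12 - wx²/2 = (-4)·4·(4/5)/2 - (-4)·4²/12 - (-4)·(4/5)²/2 = 16/75 kN·m
Load 2 — applied couple M₀=-15 kN·m at a=2 m (b=L-a=2):
  M_2 = R_Ax - M_A  [x≤a] with R_A=-45/8, M_A=-15/4 = (-45/8)·(4/5) - (-15/4) = -3/4 kN·m
Load 3 — point force P=8 kN at a=1 m (b=L-a=3):
  M_3 = Pb²(3a+b)x/L³ - Pab²/L²  [x≤a] = 8·3²·(3·1+3)·(4/5)/4³ - 8·1·3²/4² = 9/10 kN·m
Superposition: M = Σ M_i = 109/300 kN·m ≈ 0.363333 kN·m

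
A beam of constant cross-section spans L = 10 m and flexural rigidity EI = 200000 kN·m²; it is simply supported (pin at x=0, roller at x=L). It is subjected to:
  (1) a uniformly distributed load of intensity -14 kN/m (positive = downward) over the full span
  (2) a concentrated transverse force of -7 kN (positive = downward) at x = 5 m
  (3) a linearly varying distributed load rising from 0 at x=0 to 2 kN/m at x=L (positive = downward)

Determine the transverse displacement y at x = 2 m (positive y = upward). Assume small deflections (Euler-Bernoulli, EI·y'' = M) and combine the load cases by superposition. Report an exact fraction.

Load 1 — uniform load w=-14 kN/m over full span:
  y_1 = -wx(L³-2Lx²+x³)/(24EI) = -(-14)·2·(10³-2·10·2²+2³)/(24·200000) = 203/37500 m
Load 2 — point force P=-7 kN at a=5 m (b=L-a=5):
  y_2 = -Pbx(L²-b²-x²)/(6LEI)  [x≤a] = -(-7)·5·2·(10²-5²-2²)/(6·10·200000) = 497/1200000 m
Load 3 — triangular load w₀=2 kN/m (0→w₀ over full span):
  y_3 = -w₀x(7L⁴-10L²x²+3x⁴)/(360LEI) = -2·2·(7·10⁴-10·10²·2²+3·2⁴)/(360·10·200000) = -86/234375 m
Superposition: y = Σ y_i = 163817/30000000 m ≈ 0.005461 m

y(2) = 163817/30000000 m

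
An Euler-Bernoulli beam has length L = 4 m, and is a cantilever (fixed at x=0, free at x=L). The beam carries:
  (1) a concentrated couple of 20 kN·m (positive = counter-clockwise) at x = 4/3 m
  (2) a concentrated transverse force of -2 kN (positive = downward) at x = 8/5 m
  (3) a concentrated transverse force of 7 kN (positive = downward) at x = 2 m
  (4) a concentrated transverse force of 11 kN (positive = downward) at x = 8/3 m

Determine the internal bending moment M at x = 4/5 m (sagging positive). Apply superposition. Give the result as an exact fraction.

M(4/5) = -22/3 kN·m

Load 1 — applied couple M₀=20 kN·m at a=4/3 m (b=L-a=8/3):
  M_1 = M₀  [x≤a] = 20 = 20 kN·m
Load 2 — point force P=-2 kN at a=8/5 m (b=L-a=12/5):
  M_2 = -P(a-x)  [x≤a] = -(-2)·((8/5)-(4/5)) = 8/5 kN·m
Load 3 — point force P=7 kN at a=2 m (b=L-a=2):
  M_3 = -P(a-x)  [x≤a] = -7·(2-(4/5)) = -42/5 kN·m
Load 4 — point force P=11 kN at a=8/3 m (b=L-a=4/3):
  M_4 = -P(a-x)  [x≤a] = -11·((8/3)-(4/5)) = -308/15 kN·m
Superposition: M = Σ M_i = -22/3 kN·m ≈ -7.333333 kN·m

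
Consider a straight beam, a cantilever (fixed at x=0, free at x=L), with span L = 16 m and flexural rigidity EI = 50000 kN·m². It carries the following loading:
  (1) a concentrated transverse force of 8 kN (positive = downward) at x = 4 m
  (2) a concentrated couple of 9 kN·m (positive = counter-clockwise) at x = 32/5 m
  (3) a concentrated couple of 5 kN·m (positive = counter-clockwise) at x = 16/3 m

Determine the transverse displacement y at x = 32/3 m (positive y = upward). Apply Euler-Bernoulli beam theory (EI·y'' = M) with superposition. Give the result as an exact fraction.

y(32/3) = 72/78125 m

Load 1 — point force P=8 kN at a=4 m (b=L-a=12):
  y_1 = -Pa²(3x-a)/(6EI)  [x>a] = -8·4²·(3·(32/3)-4)/(6·50000) = -112/9375 m
Load 2 — applied couple M₀=9 kN·m at a=32/5 m (b=L-a=48/5):
  y_2 = M₀a(2x-a)/(2EI)  [x>a] = 9·(32/5)·(2·(32/3)-(32/5))/(2·50000) = 672/78125 m
Load 3 — applied couple M₀=5 kN·m at a=16/3 m (b=L-a=32/3):
  y_3 = M₀a(2x-a)/(2EI)  [x>a] = 5·(16/3)·(2·(32/3)-(16/3))/(2·50000) = 8/1875 m
Superposition: y = Σ y_i = 72/78125 m ≈ 0.000922 m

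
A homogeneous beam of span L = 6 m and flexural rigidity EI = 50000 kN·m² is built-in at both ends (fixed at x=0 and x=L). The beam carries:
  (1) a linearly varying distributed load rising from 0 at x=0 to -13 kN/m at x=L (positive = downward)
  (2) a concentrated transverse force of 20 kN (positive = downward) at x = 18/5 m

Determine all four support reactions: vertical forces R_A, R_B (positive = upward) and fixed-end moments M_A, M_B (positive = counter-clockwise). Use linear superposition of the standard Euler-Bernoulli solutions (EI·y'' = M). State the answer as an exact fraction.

R_A = -233/50 kN, M_A = -102/25 kN·m, R_B = -717/50 kN, M_B = 153/25 kN·m

Load 1 — triangular load w₀=-13 kN/m (0→w₀ over full span):
  R_A = 3w₀L/20 = 3·(-13)·6/20 = -117/10 kN
  M_A = w₀L²/30 = (-13)·6²/30 = -78/5 kN·m
  R_B = 7w₀L/20 = 7·(-13)·6/20 = -273/10 kN
  M_B = -w₀L²/20 = -(-13)·6²/20 = 117/5 kN·m
Load 2 — point force P=20 kN at a=18/5 m (b=L-a=12/5):
  R_A = Pb²(3a+b)/L³ = 20·(12/5)²·(3·(18/5)+(12/5))/6³ = 176/25 kN
  M_A = Pab²/L² = 20·(18/5)·(12/5)²/6² = 288/25 kN·m
  R_B = Pa²(a+3b)/L³ = 20·(18/5)²·((18/5)+3·(12/5))/6³ = 324/25 kN
  M_B = -Pa²b/L² = -20·(18/5)²·(12/5)/6² = -432/25 kN·m
Superposition: R_A = -233/50 kN, M_A = -102/25 kN·m, R_B = -717/50 kN, M_B = 153/25 kN·m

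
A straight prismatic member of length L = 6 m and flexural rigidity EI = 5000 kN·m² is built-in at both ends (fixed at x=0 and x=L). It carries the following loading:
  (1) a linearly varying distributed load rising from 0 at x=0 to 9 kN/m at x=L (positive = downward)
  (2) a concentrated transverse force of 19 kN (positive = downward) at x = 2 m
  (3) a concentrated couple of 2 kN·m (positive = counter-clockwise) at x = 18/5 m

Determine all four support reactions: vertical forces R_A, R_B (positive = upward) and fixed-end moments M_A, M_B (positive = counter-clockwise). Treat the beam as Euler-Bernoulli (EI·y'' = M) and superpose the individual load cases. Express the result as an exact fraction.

Load 1 — triangular load w₀=9 kN/m (0→w₀ over full span):
  R_A = 3w₀L/20 = 3·9·6/20 = 81/10 kN
  M_A = w₀L²/30 = 9·6²/30 = 54/5 kN·m
  R_B = 7w₀L/20 = 7·9·6/20 = 189/10 kN
  M_B = -w₀L²/20 = -9·6²/20 = -81/5 kN·m
Load 2 — point force P=19 kN at a=2 m (b=L-a=4):
  R_A = Pb²(3a+b)/L³ = 19·4²·(3·2+4)/6³ = 380/27 kN
  M_A = Pab²/L² = 19·2·4²/6² = 152/9 kN·m
  R_B = Pa²(a+3b)/L³ = 19·2²·(2+3·4)/6³ = 133/27 kN
  M_B = -Pa²b/L² = -19·2²·4/6² = -76/9 kN·m
Load 3 — applied couple M₀=2 kN·m at a=18/5 m (b=L-a=12/5):
  R_A = 6M₀ab/L³ = 6·2·(18/5)·(12/5)/6³ = 12/25 kN
  M_A = M₀b(2a-b)/L² = 2·(12/5)·(2·(18/5)-(12/5))/6² = 16/25 kN·m
  R_B = -6M₀ab/L³ = -6·2·(18/5)·(12/5)/6³ = -12/25 kN
  M_B = M₀a(2b-a)/L² = 2·(18/5)·(2·(12/5)-(18/5))/6² = 6/25 kN·m
Superposition: R_A = 30583/1350 kN, M_A = 6374/225 kN·m, R_B = 31517/1350 kN, M_B = -5491/225 kN·m

R_A = 30583/1350 kN, M_A = 6374/225 kN·m, R_B = 31517/1350 kN, M_B = -5491/225 kN·m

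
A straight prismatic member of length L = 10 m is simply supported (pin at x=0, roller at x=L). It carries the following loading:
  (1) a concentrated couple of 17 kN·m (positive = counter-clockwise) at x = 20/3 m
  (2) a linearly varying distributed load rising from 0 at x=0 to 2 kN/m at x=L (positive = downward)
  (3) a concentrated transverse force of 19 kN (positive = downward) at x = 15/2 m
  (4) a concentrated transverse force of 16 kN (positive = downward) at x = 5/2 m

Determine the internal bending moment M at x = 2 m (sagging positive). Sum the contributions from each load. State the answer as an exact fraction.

M(2) = 433/10 kN·m

Load 1 — applied couple M₀=17 kN·m at a=20/3 m (b=L-a=10/3):
  M_1 = M₀x/L  [x≤a] = 17·2/10 = 17/5 kN·m
Load 2 — triangular load w₀=2 kN/m (0→w₀ over full span):
  M_2 = w₀Lx/6 - w₀x³/(6L) = 2·10·2/6 - 2·2³/(6·10) = 32/5 kN·m
Load 3 — point force P=19 kN at a=15/2 m (b=L-a=5/2):
  M_3 = Pbx/L  [x≤a] = 19·(5/2)·2/10 = 19/2 kN·m
Load 4 — point force P=16 kN at a=5/2 m (b=L-a=15/2):
  M_4 = Pbx/L  [x≤a] = 16·(15/2)·2/10 = 24 kN·m
Superposition: M = Σ M_i = 433/10 kN·m ≈ 43.300000 kN·m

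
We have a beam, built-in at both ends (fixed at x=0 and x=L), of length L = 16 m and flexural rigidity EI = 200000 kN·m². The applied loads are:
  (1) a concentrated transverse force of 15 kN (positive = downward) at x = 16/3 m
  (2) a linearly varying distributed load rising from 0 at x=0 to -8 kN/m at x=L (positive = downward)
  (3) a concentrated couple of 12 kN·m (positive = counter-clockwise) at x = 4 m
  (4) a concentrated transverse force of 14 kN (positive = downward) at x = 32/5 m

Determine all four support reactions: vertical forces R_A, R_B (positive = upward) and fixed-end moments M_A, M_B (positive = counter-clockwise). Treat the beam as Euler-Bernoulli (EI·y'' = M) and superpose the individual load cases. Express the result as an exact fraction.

Load 1 — point force P=15 kN at a=16/3 m (b=L-a=32/3):
  R_A = Pb²(3a+b)/L³ = 15·(32/3)²·(3·(16/3)+(32/3))/16³ = 100/9 kN
  M_A = Pab²/L² = 15·(16/3)·(32/3)²/16² = 320/9 kN·m
  R_B = Pa²(a+3b)/L³ = 15·(16/3)²·((16/3)+3·(32/3))/16³ = 35/9 kN
  M_B = -Pa²b/L² = -15·(16/3)²·(32/3)/16² = -160/9 kN·m
Load 2 — triangular load w₀=-8 kN/m (0→w₀ over full span):
  R_A = 3w₀L/20 = 3·(-8)·16/20 = -96/5 kN
  M_A = w₀L²/30 = (-8)·16²/30 = -1024/15 kN·m
  R_B = 7w₀L/20 = 7·(-8)·16/20 = -224/5 kN
  M_B = -w₀L²/20 = -(-8)·16²/20 = 512/5 kN·m
Load 3 — applied couple M₀=12 kN·m at a=4 m (b=L-a=12):
  R_A = 6M₀ab/L³ = 6·12·4·12/16³ = 27/32 kN
  M_A = M₀b(2a-b)/L² = 12·12·(2·4-12)/16² = -9/4 kN·m
  R_B = -6M₀ab/L³ = -6·12·4·12/16³ = -27/32 kN
  M_B = M₀a(2b-a)/L² = 12·4·(2·12-4)/16² = 15/4 kN·m
Load 4 — point force P=14 kN at a=32/5 m (b=L-a=48/5):
  R_A = Pb²(3a+b)/L³ = 14·(48/5)²·(3·(32/5)+(48/5))/16³ = 1134/125 kN
  M_A = Pab²/L² = 14·(32/5)·(48/5)²/16² = 4032/125 kN·m
  R_B = Pa²(a+3b)/L³ = 14·(32/5)²·((32/5)+3·(48/5))/16³ = 616/125 kN
  M_B = -Pa²b/L² = -14·(32/5)²·(48/5)/16² = -2688/125 kN·m
Superposition: R_A = 65767/36000 kN, M_A = -12173/4500 kN·m, R_B = -1325767/36000 kN, M_B = 300907/4500 kN·m

R_A = 65767/36000 kN, M_A = -12173/4500 kN·m, R_B = -1325767/36000 kN, M_B = 300907/4500 kN·m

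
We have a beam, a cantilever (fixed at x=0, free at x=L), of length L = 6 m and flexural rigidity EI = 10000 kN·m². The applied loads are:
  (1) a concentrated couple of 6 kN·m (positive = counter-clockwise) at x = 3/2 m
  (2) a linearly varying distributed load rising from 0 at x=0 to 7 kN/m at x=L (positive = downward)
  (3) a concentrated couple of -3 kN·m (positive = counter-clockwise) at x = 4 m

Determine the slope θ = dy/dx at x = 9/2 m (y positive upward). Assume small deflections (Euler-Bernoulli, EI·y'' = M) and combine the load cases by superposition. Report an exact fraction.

Load 1 — applied couple M₀=6 kN·m at a=3/2 m (b=L-a=9/2):
  θ_1 = M₀a/EI  [x>a] = 6·(3/2)/10000 = 9/10000 rad
Load 2 — triangular load w₀=7 kN/m (0→w₀ over full span):
  θ_2 = (w₀Lx²/4-w₀L²x/3-w₀x⁴/(24L))/EI = (7·6·(9/2)²/4-7·6²·(9/2)/3-7·(9/2)⁴/(24·6))/10000 = -47439/2560000 rad
Load 3 — applied couple M₀=-3 kN·m at a=4 m (b=L-a=2):
  θ_3 = M₀a/EI  [x>a] = (-3)·4/10000 = -3/2500 rad
Superposition: θ = Σ θ_i = -48207/2560000 rad ≈ -0.018831 rad

θ(9/2) = -48207/2560000 rad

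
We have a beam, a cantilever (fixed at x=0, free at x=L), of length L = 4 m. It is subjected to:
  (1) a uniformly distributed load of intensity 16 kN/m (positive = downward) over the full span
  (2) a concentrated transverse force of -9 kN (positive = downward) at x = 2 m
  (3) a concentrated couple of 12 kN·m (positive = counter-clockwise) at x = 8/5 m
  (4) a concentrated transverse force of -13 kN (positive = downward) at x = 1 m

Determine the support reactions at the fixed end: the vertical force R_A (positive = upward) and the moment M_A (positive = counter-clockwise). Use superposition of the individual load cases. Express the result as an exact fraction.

Load 1 — uniform load w=16 kN/m over full span:
  R_A = wL = 16·4 = 64 kN
  M_A = wL²/2 = 16·4²/2 = 128 kN·m
Load 2 — point force P=-9 kN at a=2 m (b=L-a=2):
  R_A = P = (-9) = -9 kN
  M_A = Pa = (-9)·2 = -18 kN·m
Load 3 — applied couple M₀=12 kN·m at a=8/5 m (b=L-a=12/5):
  R_A = 0 kN
  M_A = -M₀ = -12 kN·m
Load 4 — point force P=-13 kN at a=1 m (b=L-a=3):
  R_A = P = (-13) = -13 kN
  M_A = Pa = (-13)·1 = -13 kN·m
Superposition: R_A = 42 kN, M_A = 85 kN·m

R_A = 42 kN, M_A = 85 kN·m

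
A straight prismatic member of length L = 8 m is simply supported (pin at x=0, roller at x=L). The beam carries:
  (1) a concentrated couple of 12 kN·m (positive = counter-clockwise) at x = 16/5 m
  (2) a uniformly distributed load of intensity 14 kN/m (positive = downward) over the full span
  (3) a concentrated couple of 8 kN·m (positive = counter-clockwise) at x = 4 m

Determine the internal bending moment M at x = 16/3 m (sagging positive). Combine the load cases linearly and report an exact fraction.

M(16/3) = 836/9 kN·m

Load 1 — applied couple M₀=12 kN·m at a=16/5 m (b=L-a=24/5):
  M_1 = M₀x/L - M₀  [x>a] = 12·(16/3)/8 - 12 = -4 kN·m
Load 2 — uniform load w=14 kN/m over full span:
  M_2 = wx(L-x)/2 = 14·(16/3)·(8-(16/3))/2 = 896/9 kN·m
Load 3 — applied couple M₀=8 kN·m at a=4 m (b=L-a=4):
  M_3 = M₀x/L - M₀  [x>a] = 8·(16/3)/8 - 8 = -8/3 kN·m
Superposition: M = Σ M_i = 836/9 kN·m ≈ 92.888889 kN·m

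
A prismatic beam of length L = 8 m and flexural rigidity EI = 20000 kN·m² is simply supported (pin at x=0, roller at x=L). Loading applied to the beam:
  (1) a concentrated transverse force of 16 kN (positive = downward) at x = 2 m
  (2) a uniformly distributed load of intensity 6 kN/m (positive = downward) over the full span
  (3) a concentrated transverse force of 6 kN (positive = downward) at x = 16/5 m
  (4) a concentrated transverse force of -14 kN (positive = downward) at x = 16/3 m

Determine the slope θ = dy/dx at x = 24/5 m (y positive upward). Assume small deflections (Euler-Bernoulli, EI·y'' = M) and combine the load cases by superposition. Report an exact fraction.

Load 1 — point force P=16 kN at a=2 m (b=L-a=6):
  θ_1 = -Pa(2L²-6Lx+3x²+a²)/(6LEI)  [x>a] = -16·2·(2·8²-6·8·(24/5)+3·(24/5)²+2²)/(6·8·20000) = 61/62500 rad
Load 2 — uniform load w=6 kN/m over full span:
  θ_2 = -w(L³-6Lx²+4x³)/(24EI) = -6·(8³-6·8·(24/5)²+4·(24/5)³)/(24·20000) = 148/78125 rad
Load 3 — point force P=6 kN at a=16/5 m (b=L-a=24/5):
  θ_3 = -Pa(2L²-6Lx+3x²+a²)/(6LEI)  [x>a] = -6·(16/5)·(2·8²-6·8·(24/5)+3·(24/5)²+(16/5)²)/(6·8·20000) = 36/78125 rad
Load 4 — point force P=-14 kN at a=16/3 m (b=L-a=8/3):
  θ_4 = -Pb(L²-b²-3x²)/(6LEI)  [x≤a] = -(-14)·(8/3)·(8²-(8/3)²-3·(24/5)²)/(6·8·20000) = -602/1265625 rad
Superposition: θ = Σ θ_i = 72281/25312500 rad ≈ 0.002856 rad

θ(24/5) = 72281/25312500 rad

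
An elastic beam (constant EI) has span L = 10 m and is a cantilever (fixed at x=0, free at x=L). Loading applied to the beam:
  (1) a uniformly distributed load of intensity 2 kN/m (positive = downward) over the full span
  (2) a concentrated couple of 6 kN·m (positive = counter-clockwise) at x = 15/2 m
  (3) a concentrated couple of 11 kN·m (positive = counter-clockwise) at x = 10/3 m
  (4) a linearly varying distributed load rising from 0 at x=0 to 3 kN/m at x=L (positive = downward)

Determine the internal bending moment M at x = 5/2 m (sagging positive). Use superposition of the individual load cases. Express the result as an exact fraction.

M(5/2) = -3281/32 kN·m

Load 1 — uniform load w=2 kN/m over full span:
  M_1 = -w(L-x)²/2 = -2·(10-(5/2))²/2 = -225/4 kN·m
Load 2 — applied couple M₀=6 kN·m at a=15/2 m (b=L-a=5/2):
  M_2 = M₀  [x≤a] = 6 = 6 kN·m
Load 3 — applied couple M₀=11 kN·m at a=10/3 m (b=L-a=20/3):
  M_3 = M₀  [x≤a] = 11 = 11 kN·m
Load 4 — triangular load w₀=3 kN/m (0→w₀ over full span):
  M_4 = w₀Lx/2 - w₀L²/3 - w₀x³/(6L) = 3·10·(5/2)/2 - 3·10²/3 - 3·(5/2)³/(6·10) = -2025/32 kN·m
Superposition: M = Σ M_i = -3281/32 kN·m ≈ -102.531250 kN·m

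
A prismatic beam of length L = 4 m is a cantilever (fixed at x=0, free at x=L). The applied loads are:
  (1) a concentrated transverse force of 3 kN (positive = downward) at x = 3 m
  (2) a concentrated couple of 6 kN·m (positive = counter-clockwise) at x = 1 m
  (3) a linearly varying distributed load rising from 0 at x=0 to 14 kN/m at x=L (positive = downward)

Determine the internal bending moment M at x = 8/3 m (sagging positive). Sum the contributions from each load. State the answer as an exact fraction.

M(8/3) = -977/81 kN·m

Load 1 — point force P=3 kN at a=3 m (b=L-a=1):
  M_1 = -P(a-x)  [x≤a] = -3·(3-(8/3)) = -1 kN·m
Load 2 — applied couple M₀=6 kN·m at a=1 m (b=L-a=3):
  M_2 = 0  [x>a] = 0 kN·m
Load 3 — triangular load w₀=14 kN/m (0→w₀ over full span):
  M_3 = w₀Lx/2 - w₀L²/3 - w₀x³/(6L) = 14·4·(8/3)/2 - 14·4²/3 - 14·(8/3)³/(6·4) = -896/81 kN·m
Superposition: M = Σ M_i = -977/81 kN·m ≈ -12.061728 kN·m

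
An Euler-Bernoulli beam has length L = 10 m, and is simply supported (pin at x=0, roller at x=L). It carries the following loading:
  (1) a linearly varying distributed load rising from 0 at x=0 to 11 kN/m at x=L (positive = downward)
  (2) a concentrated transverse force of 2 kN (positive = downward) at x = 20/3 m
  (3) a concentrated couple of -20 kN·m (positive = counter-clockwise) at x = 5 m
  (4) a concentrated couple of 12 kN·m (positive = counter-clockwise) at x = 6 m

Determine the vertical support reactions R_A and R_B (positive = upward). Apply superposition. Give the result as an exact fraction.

R_A = 91/5 kN, R_B = 194/5 kN

Load 1 — triangular load w₀=11 kN/m (0→w₀ over full span):
  R_A = w₀L/6 = 11·10/6 = 55/3 kN
  R_B = w₀L/3 = 11·10/3 = 110/3 kN
Load 2 — point force P=2 kN at a=20/3 m (b=L-a=10/3):
  R_A = Pb/L = 2·(10/3)/10 = 2/3 kN
  R_B = Pa/L = 2·(20/3)/10 = 4/3 kN
Load 3 — applied couple M₀=-20 kN·m at a=5 m (b=L-a=5):
  R_A = M₀/L = (-20)/10 = -2 kN
  R_B = -M₀/L = -(-20)/10 = 2 kN
Load 4 — applied couple M₀=12 kN·m at a=6 m (b=L-a=4):
  R_A = M₀/L = 12/10 = 6/5 kN
  R_B = -M₀/L = -12/10 = -6/5 kN
Superposition: R_A = 91/5 kN, R_B = 194/5 kN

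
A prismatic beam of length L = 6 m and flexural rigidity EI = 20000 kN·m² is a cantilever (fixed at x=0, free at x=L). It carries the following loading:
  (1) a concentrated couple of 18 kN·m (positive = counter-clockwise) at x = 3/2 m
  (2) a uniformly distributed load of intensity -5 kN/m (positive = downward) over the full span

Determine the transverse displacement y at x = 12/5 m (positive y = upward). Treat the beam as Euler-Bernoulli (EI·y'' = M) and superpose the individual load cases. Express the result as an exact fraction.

y(12/5) = 120771/10000000 m

Load 1 — applied couple M₀=18 kN·m at a=3/2 m (b=L-a=9/2):
  y_1 = M₀a(2x-a)/(2EI)  [x>a] = 18·(3/2)·(2·(12/5)-(3/2))/(2·20000) = 891/400000 m
Load 2 — uniform load w=-5 kN/m over full span:
  y_2 = -wx²(x²-4Lx+6L²)/(24EI) = -(-5)·(12/5)²·((12/5)²-4·6·(12/5)+6·6²)/(24·20000) = 1539/156250 m
Superposition: y = Σ y_i = 120771/10000000 m ≈ 0.012077 m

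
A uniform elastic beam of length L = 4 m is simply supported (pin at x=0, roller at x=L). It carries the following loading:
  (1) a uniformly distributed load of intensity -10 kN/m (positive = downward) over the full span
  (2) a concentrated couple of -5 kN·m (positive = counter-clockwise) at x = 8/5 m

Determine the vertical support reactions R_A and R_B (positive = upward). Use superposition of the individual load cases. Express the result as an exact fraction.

Load 1 — uniform load w=-10 kN/m over full span:
  R_A = wL/2 = (-10)·4/2 = -20 kN
  R_B = wL/2 = (-10)·4/2 = -20 kN
Load 2 — applied couple M₀=-5 kN·m at a=8/5 m (b=L-a=12/5):
  R_A = M₀/L = (-5)/4 = -5/4 kN
  R_B = -M₀/L = -(-5)/4 = 5/4 kN
Superposition: R_A = -85/4 kN, R_B = -75/4 kN

R_A = -85/4 kN, R_B = -75/4 kN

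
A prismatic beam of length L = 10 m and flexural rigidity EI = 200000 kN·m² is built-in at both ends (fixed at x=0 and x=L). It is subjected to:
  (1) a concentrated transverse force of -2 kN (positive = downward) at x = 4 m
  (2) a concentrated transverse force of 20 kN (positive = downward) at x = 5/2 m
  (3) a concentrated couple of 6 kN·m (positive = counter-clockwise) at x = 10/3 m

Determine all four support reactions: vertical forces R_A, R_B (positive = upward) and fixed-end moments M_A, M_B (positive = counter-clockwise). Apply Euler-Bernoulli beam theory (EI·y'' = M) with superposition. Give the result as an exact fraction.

R_A = 16379/1000 kN, M_A = 5049/200 kN·m, R_B = 1621/1000 kN, M_B = -1091/200 kN·m

Load 1 — point force P=-2 kN at a=4 m (b=L-a=6):
  R_A = Pb²(3a+b)/L³ = (-2)·6²·(3·4+6)/10³ = -162/125 kN
  M_A = Pab²/L² = (-2)·4·6²/10² = -72/25 kN·m
  R_B = Pa²(a+3b)/L³ = (-2)·4²·(4+3·6)/10³ = -88/125 kN
  M_B = -Pa²b/L² = -(-2)·4²·6/10² = 48/25 kN·m
Load 2 — point force P=20 kN at a=5/2 m (b=L-a=15/2):
  R_A = Pb²(3a+b)/L³ = 20·(15/2)²·(3·(5/2)+(15/2))/10³ = 135/8 kN
  M_A = Pab²/L² = 20·(5/2)·(15/2)²/10² = 225/8 kN·m
  R_B = Pa²(a+3b)/L³ = 20·(5/2)²·((5/2)+3·(15/2))/10³ = 25/8 kN
  M_B = -Pa²b/L² = -20·(5/2)²·(15/2)/10² = -75/8 kN·m
Load 3 — applied couple M₀=6 kN·m at a=10/3 m (b=L-a=20/3):
  R_A = 6M₀ab/L³ = 6·6·(10/3)·(20/3)/10³ = 4/5 kN
  M_A = M₀b(2a-b)/L² = 6·(20/3)·(2·(10/3)-(20/3))/10² = 0 kN·m
  R_B = -6M₀ab/L³ = -6·6·(10/3)·(20/3)/10³ = -4/5 kN
  M_B = M₀a(2b-a)/L² = 6·(10/3)·(2·(20/3)-(10/3))/10² = 2 kN·m
Superposition: R_A = 16379/1000 kN, M_A = 5049/200 kN·m, R_B = 1621/1000 kN, M_B = -1091/200 kN·m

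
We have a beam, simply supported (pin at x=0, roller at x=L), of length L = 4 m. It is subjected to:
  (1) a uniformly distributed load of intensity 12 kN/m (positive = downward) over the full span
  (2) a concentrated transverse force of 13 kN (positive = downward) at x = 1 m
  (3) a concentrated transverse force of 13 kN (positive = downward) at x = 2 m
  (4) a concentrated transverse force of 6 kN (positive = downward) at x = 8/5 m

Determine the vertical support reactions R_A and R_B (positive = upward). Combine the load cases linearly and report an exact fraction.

Load 1 — uniform load w=12 kN/m over full span:
  R_A = wL/2 = 12·4/2 = 24 kN
  R_B = wL/2 = 12·4/2 = 24 kN
Load 2 — point force P=13 kN at a=1 m (b=L-a=3):
  R_A = Pb/L = 13·3/4 = 39/4 kN
  R_B = Pa/L = 13·1/4 = 13/4 kN
Load 3 — point force P=13 kN at a=2 m (b=L-a=2):
  R_A = Pb/L = 13·2/4 = 13/2 kN
  R_B = Pa/L = 13·2/4 = 13/2 kN
Load 4 — point force P=6 kN at a=8/5 m (b=L-a=12/5):
  R_A = Pb/L = 6·(12/5)/4 = 18/5 kN
  R_B = Pa/L = 6·(8/5)/4 = 12/5 kN
Superposition: R_A = 877/20 kN, R_B = 723/20 kN

R_A = 877/20 kN, R_B = 723/20 kN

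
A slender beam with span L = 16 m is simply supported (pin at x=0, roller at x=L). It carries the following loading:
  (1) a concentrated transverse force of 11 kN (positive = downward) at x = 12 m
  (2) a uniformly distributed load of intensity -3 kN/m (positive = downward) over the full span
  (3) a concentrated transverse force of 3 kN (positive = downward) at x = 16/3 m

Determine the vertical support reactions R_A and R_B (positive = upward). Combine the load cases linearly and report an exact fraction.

R_A = -77/4 kN, R_B = -59/4 kN

Load 1 — point force P=11 kN at a=12 m (b=L-a=4):
  R_A = Pb/L = 11·4/16 = 11/4 kN
  R_B = Pa/L = 11·12/16 = 33/4 kN
Load 2 — uniform load w=-3 kN/m over full span:
  R_A = wL/2 = (-3)·16/2 = -24 kN
  R_B = wL/2 = (-3)·16/2 = -24 kN
Load 3 — point force P=3 kN at a=16/3 m (b=L-a=32/3):
  R_A = Pb/L = 3·(32/3)/16 = 2 kN
  R_B = Pa/L = 3·(16/3)/16 = 1 kN
Superposition: R_A = -77/4 kN, R_B = -59/4 kN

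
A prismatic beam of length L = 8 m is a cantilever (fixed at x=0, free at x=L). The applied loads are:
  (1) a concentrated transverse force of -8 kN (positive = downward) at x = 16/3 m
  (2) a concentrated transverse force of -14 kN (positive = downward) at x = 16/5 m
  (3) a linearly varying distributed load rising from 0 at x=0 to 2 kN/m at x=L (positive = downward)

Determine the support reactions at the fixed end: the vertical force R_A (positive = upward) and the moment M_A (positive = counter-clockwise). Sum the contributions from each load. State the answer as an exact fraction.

R_A = -14 kN, M_A = -224/5 kN·m

Load 1 — point force P=-8 kN at a=16/3 m (b=L-a=8/3):
  R_A = P = (-8) = -8 kN
  M_A = Pa = (-8)·(16/3) = -128/3 kN·m
Load 2 — point force P=-14 kN at a=16/5 m (b=L-a=24/5):
  R_A = P = (-14) = -14 kN
  M_A = Pa = (-14)·(16/5) = -224/5 kN·m
Load 3 — triangular load w₀=2 kN/m (0→w₀ over full span):
  R_A = w₀L/2 = 2·8/2 = 8 kN
  M_A = w₀L²/3 = 2·8²/3 = 128/3 kN·m
Superposition: R_A = -14 kN, M_A = -224/5 kN·m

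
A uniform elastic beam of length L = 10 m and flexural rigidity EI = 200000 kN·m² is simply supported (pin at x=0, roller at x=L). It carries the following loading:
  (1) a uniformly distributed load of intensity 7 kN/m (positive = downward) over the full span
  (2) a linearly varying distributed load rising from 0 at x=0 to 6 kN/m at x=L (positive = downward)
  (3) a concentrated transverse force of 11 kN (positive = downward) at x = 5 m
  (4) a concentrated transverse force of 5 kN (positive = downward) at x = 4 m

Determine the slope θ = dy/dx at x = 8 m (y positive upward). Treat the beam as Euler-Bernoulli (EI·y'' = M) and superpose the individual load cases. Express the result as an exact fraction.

Load 1 — uniform load w=7 kN/m over full span:
  θ_1 = -w(L³-6Lx²+4x³)/(24EI) = -7·(10³-6·10·8²+4·8³)/(24·200000) = 231/200000 rad
Load 2 — triangular load w₀=6 kN/m (0→w₀ over full span):
  θ_2 = -w₀(7L⁴-30L²x²+15x⁴)/(360LEI) = -6·(7·10⁴-30·10²·8²+15·8⁴)/(360·10·200000) = 757/1500000 rad
Load 3 — point force P=11 kN at a=5 m (b=L-a=5):
  θ_3 = -Pa(2L²-6Lx+3x²+a²)/(6LEI)  [x>a] = -11·5·(2·10²-6·10·8+3·8²+5²)/(6·10·200000) = 231/800000 rad
Load 4 — point force P=5 kN at a=4 m (b=L-a=6):
  θ_4 = -Pa(2L²-6Lx+3x²+a²)/(6LEI)  [x>a] = -5·4·(2·10²-6·10·8+3·8²+4²)/(6·10·200000) = 3/25000 rad
Superposition: θ = Σ θ_i = 24821/12000000 rad ≈ 0.002068 rad

θ(8) = 24821/12000000 rad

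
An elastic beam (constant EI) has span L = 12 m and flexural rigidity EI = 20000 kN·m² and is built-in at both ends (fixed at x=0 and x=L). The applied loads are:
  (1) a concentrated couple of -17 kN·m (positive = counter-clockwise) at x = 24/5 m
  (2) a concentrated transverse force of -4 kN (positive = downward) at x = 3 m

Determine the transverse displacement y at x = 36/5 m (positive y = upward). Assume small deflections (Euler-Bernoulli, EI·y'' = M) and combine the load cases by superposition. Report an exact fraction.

y(36/5) = -4167/7812500 m

Load 1 — applied couple M₀=-17 kN·m at a=24/5 m (b=L-a=36/5):
  y_1 = (R_Ax³/6 - M_Ax²/2 - M₀(x-a)²/2)/EI  [x>a] with R_A=-51/25, M_A=-51/25 = ((-51/25)·(36/5)³/6 - (-51/25)·(36/5)²/2 - (-17)·((36/5)-(24/5))²/2)/20000 = -2448/1953125 m
Load 2 — point force P=-4 kN at a=3 m (b=L-a=9):
  y_2 = -Pa²(L-x)²(3bL-(3b+a)(L-x))/(6L³EI)  [x>a] = -(-4)·3²·(12-(36/5))²·(3·9·12-(3·9+3)·(12-(36/5)))/(6·12³·20000) = 9/12500 m
Superposition: y = Σ y_i = -4167/7812500 m ≈ -0.000533 m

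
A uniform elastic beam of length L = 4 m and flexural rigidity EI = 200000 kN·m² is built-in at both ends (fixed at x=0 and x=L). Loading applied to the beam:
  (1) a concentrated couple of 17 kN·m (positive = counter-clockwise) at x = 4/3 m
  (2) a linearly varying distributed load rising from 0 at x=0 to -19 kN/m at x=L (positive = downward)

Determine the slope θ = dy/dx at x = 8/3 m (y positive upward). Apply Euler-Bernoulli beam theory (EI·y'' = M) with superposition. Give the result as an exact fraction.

θ(8/3) = -1829/60750000 rad

Load 1 — applied couple M₀=17 kN·m at a=4/3 m (b=L-a=8/3):
  θ_1 = (R_Ax²/2 - M_Ax - M₀(x-a))/EI  [x>a] with R_A=17/3, M_A=0 = ((17/3)·(8/3)²/2 - 0·(8/3) - 17·((8/3)-(4/3)))/200000 = -17/1350000 rad
Load 2 — triangular load w₀=-19 kN/m (0→w₀ over full span):
  θ_2 = -w₀(2x(L-x)(L-2x)(x+2L)+x²(L-x)²)/(120LEI) = -(-19)·(2·(8/3)·(4-(8/3))·(4-2·(8/3))·((8/3)+2·4)+(8/3)²·(4-(8/3))²)/(120·4·200000) = -133/7593750 rad
Superposition: θ = Σ θ_i = -1829/60750000 rad ≈ -0.000030 rad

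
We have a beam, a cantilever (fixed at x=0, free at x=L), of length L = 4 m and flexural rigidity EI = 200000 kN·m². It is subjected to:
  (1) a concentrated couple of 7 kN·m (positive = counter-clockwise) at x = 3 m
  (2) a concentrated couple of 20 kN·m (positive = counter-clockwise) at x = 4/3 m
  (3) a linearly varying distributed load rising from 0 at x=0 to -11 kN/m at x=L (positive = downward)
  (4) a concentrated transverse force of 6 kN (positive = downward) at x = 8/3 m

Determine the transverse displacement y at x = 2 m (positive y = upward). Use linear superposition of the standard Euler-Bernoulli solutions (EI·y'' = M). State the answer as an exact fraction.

Load 1 — applied couple M₀=7 kN·m at a=3 m (b=L-a=1):
  y_1 = M₀x²/(2EI)  [x≤a] = 7·2²/(2·200000) = 7/100000 m
Load 2 — applied couple M₀=20 kN·m at a=4/3 m (b=L-a=8/3):
  y_2 = M₀a(2x-a)/(2EI)  [x>a] = 20·(4/3)·(2·2-(4/3))/(2·200000) = 1/5625 m
Load 3 — triangular load w₀=-11 kN/m (0→w₀ over full span):
  y_3 = (w₀Lx³/12-w₀L²x²/6-w₀x⁵/(120L))/EI = ((-11)·4·2³/12-(-11)·4²·2²/6-(-11)·2⁵/(120·4))/200000 = 1331/3000000 m
Load 4 — point force P=6 kN at a=8/3 m (b=L-a=4/3):
  y_4 = -Px²(3a-x)/(6EI)  [x≤a] = -6·2²·(3·(8/3)-2)/(6·200000) = -3/25000 m
Superposition: y = Σ y_i = 5143/9000000 m ≈ 0.000571 m

y(2) = 5143/9000000 m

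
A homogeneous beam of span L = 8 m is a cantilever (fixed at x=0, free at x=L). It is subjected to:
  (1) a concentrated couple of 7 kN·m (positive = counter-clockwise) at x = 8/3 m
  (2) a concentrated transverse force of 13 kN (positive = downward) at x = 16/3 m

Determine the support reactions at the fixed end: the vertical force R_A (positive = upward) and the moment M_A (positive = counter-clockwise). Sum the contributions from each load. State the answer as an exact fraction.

R_A = 13 kN, M_A = 187/3 kN·m

Load 1 — applied couple M₀=7 kN·m at a=8/3 m (b=L-a=16/3):
  R_A = 0 kN
  M_A = -M₀ = -7 kN·m
Load 2 — point force P=13 kN at a=16/3 m (b=L-a=8/3):
  R_A = P = 13 kN
  M_A = Pa = 13·(16/3) = 208/3 kN·m
Superposition: R_A = 13 kN, M_A = 187/3 kN·m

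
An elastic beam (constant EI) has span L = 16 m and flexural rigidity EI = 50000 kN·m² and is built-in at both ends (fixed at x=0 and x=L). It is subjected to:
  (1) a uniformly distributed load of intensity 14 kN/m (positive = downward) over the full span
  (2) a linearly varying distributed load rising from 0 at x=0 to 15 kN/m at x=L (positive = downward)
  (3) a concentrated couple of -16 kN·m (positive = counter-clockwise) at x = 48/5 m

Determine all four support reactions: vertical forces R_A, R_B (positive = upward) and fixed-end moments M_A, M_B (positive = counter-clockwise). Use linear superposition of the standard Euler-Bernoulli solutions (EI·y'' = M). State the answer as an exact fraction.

R_A = 3664/25 kN, M_A = 31616/75 kN·m, R_B = 4936/25 kN, M_B = -36944/75 kN·m

Load 1 — uniform load w=14 kN/m over full span:
  R_A = wL/2 = 14·16/2 = 112 kN
  M_A = wL²/12 = 14·16²/12 = 896/3 kN·m
  R_B = wL/2 = 14·16/2 = 112 kN
  M_B = -wL²/12 = -14·16²/12 = -896/3 kN·m
Load 2 — triangular load w₀=15 kN/m (0→w₀ over full span):
  R_A = 3w₀L/20 = 3·15·16/20 = 36 kN
  M_A = w₀L²/30 = 15·16²/30 = 128 kN·m
  R_B = 7w₀L/20 = 7·15·16/20 = 84 kN
  M_B = -w₀L²/20 = -15·16²/20 = -192 kN·m
Load 3 — applied couple M₀=-16 kN·m at a=48/5 m (b=L-a=32/5):
  R_A = 6M₀ab/L³ = 6·(-16)·(48/5)·(32/5)/16³ = -36/25 kN
  M_A = M₀b(2a-b)/L² = (-16)·(32/5)·(2·(48/5)-(32/5))/16² = -128/25 kN·m
  R_B = -6M₀ab/L³ = -6·(-16)·(48/5)·(32/5)/16³ = 36/25 kN
  M_B = M₀a(2b-a)/L² = (-16)·(48/5)·(2·(32/5)-(48/5))/16² = -48/25 kN·m
Superposition: R_A = 3664/25 kN, M_A = 31616/75 kN·m, R_B = 4936/25 kN, M_B = -36944/75 kN·m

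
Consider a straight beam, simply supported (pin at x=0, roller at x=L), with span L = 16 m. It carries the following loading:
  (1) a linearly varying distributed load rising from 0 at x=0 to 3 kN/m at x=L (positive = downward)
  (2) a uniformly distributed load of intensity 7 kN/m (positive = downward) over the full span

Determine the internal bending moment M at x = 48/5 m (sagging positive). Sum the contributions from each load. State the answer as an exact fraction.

Load 1 — triangular load w₀=3 kN/m (0→w₀ over full span):
  M_1 = w₀Lx/6 - w₀x³/(6L) = 3·16·(48/5)/6 - 3·(48/5)³/(6·16) = 6144/125 kN·m
Load 2 — uniform load w=7 kN/m over full span:
  M_2 = wx(L-x)/2 = 7·(48/5)·(16-(48/5))/2 = 5376/25 kN·m
Superposition: M = Σ M_i = 33024/125 kN·m ≈ 264.192000 kN·m

M(48/5) = 33024/125 kN·m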